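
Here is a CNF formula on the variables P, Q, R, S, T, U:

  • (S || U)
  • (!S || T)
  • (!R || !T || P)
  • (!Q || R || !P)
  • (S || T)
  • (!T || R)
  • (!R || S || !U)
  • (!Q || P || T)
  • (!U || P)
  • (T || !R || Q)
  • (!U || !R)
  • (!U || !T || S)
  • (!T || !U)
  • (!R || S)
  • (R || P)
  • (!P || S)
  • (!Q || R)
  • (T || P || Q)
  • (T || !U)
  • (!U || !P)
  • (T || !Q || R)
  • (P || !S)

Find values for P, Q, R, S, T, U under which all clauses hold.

P = True, Q = False, R = True, S = True, T = True, U = False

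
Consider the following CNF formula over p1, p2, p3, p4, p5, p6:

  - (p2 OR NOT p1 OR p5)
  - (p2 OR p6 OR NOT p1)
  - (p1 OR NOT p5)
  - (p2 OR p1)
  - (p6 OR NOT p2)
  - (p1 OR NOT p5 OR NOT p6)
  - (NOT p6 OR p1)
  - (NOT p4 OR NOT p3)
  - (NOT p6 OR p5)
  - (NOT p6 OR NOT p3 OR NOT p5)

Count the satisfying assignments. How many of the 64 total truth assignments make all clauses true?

4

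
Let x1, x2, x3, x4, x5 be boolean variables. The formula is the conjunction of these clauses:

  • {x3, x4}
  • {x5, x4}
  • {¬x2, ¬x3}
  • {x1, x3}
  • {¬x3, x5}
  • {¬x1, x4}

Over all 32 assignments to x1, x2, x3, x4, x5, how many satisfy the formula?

7

Case analysis on x3 and x4:
  x3=1, x4=1: remaining (x1,x2,x5) ∈ {(0,0,1); (1,0,1)} — 2.
  x3=1, x4=0: remaining (x1,x2,x5) ∈ {(0,0,1)} — 1.
  x3=0, x4=1: remaining (x1,x2,x5) ∈ {(1,0,0); (1,0,1); (1,1,0); (1,1,1)} — 4.
  x3=0, x4=0: a clause becomes empty — 0.
Total: 2 + 1 + 4 + 0 = 7.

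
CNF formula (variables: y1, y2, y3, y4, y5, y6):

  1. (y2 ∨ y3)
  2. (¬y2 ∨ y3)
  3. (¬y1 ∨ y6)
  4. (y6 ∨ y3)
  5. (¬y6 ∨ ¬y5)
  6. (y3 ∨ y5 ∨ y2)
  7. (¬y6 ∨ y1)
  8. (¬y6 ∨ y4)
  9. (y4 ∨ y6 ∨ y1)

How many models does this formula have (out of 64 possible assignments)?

6

Satisfying assignments:
  y1=0 y2=0 y3=1 y4=1 y5=0 y6=0
  y1=0 y2=0 y3=1 y4=1 y5=1 y6=0
  y1=0 y2=1 y3=1 y4=1 y5=0 y6=0
  y1=0 y2=1 y3=1 y4=1 y5=1 y6=0
  y1=1 y2=0 y3=1 y4=1 y5=0 y6=1
  y1=1 y2=1 y3=1 y4=1 y5=0 y6=1
Count: 6.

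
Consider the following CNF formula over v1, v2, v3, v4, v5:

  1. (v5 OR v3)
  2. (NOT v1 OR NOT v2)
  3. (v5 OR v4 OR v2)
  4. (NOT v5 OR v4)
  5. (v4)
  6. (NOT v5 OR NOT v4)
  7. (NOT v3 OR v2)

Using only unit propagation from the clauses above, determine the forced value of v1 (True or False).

(v4) is a unit clause: v4 = True.
In (NOT v5 OR NOT v4), NOT v4 is now false; NOT v5 must hold, so v5 = False.
(v5 OR v3) with v5 = False leaves only v3, so v3 = True.
In (v2 OR NOT v3), NOT v3 is now false; v2 must hold, so v2 = True.
(NOT v1 OR NOT v2): since v2 = True, the clause reduces to (NOT v1). v1 = False.

False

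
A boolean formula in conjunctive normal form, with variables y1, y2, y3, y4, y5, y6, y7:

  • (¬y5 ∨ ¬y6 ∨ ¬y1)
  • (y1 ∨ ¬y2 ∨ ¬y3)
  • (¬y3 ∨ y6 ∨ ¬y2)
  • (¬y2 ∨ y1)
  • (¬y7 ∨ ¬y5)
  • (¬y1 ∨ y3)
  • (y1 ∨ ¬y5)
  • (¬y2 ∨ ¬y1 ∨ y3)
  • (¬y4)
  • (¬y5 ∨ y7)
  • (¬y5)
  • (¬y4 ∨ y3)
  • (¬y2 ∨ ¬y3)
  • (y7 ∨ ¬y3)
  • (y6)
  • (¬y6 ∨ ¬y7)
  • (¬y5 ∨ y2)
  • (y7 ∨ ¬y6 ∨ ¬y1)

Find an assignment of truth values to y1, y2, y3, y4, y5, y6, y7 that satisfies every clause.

y1 = False, y2 = False, y3 = False, y4 = False, y5 = False, y6 = True, y7 = False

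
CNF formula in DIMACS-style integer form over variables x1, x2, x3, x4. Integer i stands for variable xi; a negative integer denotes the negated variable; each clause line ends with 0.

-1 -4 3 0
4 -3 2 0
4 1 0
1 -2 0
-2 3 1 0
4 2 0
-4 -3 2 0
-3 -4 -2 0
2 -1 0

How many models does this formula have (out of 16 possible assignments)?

The models are:
  x1=F x2=F x3=F x4=T
  x1=T x2=T x3=F x4=F
  x1=T x2=T x3=T x4=F
That's 3 in total.

3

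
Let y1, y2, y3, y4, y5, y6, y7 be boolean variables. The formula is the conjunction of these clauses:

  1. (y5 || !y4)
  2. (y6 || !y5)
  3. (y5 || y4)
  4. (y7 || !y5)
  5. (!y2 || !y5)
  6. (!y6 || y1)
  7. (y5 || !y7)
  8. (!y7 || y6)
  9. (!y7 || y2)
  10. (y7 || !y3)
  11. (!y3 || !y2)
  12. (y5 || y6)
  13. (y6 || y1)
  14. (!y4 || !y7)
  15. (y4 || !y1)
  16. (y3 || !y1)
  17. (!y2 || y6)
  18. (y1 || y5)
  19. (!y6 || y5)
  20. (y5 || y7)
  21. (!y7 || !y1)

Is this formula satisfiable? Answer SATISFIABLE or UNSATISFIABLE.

y5 = True:
  propagation gives y6=True, y7=True, y2=False; an empty clause results — contradiction.
y5 = False:
  propagation gives y4=False; an empty clause results — contradiction.
Every branch closes, so no satisfying assignment exists.

UNSATISFIABLE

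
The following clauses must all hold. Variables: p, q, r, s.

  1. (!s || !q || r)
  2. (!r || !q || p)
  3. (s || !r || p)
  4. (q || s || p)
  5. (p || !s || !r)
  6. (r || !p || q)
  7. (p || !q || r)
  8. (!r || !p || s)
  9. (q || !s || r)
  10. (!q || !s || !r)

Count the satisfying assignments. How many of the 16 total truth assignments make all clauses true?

2

Satisfying assignments:
  p=1 q=0 r=1 s=1
  p=1 q=1 r=0 s=0
Count: 2.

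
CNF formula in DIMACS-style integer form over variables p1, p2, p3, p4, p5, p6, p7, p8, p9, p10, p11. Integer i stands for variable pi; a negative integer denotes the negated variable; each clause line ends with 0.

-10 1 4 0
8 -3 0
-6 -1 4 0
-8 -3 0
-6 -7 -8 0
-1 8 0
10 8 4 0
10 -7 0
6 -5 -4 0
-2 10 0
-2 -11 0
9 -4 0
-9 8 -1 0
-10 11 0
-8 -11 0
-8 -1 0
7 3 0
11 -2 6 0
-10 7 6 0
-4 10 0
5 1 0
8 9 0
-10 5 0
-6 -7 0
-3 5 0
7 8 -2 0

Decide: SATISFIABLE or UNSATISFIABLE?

p8 = True:
  propagation gives p3=False, p11=False, p10=False, p7=False; an empty clause results — contradiction.
p8 = False:
  propagation gives p3=False, p1=False, p7=True, p10=True; an empty clause results — contradiction.
Every branch closes, so no satisfying assignment exists.

UNSATISFIABLE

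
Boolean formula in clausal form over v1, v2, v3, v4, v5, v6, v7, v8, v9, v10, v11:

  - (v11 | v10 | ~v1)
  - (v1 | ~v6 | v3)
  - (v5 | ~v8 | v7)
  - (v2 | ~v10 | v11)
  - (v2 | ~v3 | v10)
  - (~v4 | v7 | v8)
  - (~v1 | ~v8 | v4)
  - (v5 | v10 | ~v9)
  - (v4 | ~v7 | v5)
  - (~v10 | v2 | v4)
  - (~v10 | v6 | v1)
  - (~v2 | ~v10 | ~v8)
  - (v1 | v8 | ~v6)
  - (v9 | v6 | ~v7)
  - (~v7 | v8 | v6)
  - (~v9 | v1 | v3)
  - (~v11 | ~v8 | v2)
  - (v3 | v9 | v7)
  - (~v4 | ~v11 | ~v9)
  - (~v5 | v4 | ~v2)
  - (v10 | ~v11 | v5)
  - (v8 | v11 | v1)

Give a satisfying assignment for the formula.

v1=True, v2=False, v3=False, v4=False, v5=True, v6=True, v7=True, v8=False, v9=False, v10=False, v11=True

Set v1 = True and propagate.
Try v2 = False.
Set v3 = False and propagate.
For the remaining variables, v4 = False, v5 = True, v6 = True, v7 = True, v8 = False, v9 = False, v10 = False, v11 = True works.
Every clause has at least one true literal under this assignment.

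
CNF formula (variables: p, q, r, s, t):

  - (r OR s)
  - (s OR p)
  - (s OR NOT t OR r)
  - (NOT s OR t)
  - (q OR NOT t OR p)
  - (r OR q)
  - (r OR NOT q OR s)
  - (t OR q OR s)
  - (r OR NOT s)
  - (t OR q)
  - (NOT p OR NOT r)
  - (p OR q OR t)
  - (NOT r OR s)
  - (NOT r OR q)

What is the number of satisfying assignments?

1

The models are:
  p=F q=T r=T s=T t=T
Count: 1.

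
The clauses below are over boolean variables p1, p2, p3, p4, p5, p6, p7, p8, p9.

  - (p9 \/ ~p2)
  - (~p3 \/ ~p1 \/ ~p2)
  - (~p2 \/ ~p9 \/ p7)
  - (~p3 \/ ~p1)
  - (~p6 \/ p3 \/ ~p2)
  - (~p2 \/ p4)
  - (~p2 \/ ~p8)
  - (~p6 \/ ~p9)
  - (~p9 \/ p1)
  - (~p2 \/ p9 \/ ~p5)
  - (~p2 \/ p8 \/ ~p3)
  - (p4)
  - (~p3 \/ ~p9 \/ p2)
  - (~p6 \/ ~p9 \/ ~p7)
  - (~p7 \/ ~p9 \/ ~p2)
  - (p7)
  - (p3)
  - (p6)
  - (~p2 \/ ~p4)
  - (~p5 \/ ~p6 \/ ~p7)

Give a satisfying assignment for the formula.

Unit propagation: (p4) forces p4 = True.
(p7) is a unit clause, so p7 = True.
Unit propagation: (p3) forces p3 = True.
The clause (~p1) is unit: p1 must be False.
Unit propagation: (~p9) forces p9 = False.
Unit propagation: (~p2) forces p2 = False.
Unit propagation: (p6) forces p6 = True.
Unit propagation: (~p5) forces p5 = False.
p8 is now unconstrained; take p8 = False.
Check each clause:
  1. (~p2 \/ p9) — ~p2 is true.
  2. (~p3 \/ ~p1 \/ ~p2) — ~p1 is true.
  3. (p7 \/ ~p9 \/ ~p2) — ~p9 is true.
  4. (~p3 \/ ~p1) — ~p1 is true.
  5. (p3 \/ ~p6 \/ ~p2) — p3 is true.
  6. (~p2 \/ p4) — p4 is true.
  7. (~p8 \/ ~p2) — ~p8 is true.
  8. (~p9 \/ ~p6) — ~p9 is true.
  9. (~p9 \/ p1) — ~p9 is true.
  10. (p9 \/ ~p5 \/ ~p2) — ~p5 is true.
  11. (~p2 \/ p8 \/ ~p3) — ~p2 is true.
  12. (p4) — p4 is true.
  13. (~p9 \/ ~p3 \/ p2) — ~p9 is true.
  14. (~p9 \/ ~p7 \/ ~p6) — ~p9 is true.
  15. (~p7 \/ ~p2 \/ ~p9) — ~p2 is true.
  16. (p7) — p7 is true.
  17. (p3) — p3 is true.
  18. (p6) — p6 is true.
  19. (~p2 \/ ~p4) — ~p2 is true.
  20. (~p5 \/ ~p6 \/ ~p7) — ~p5 is true.

p1=False  p2=False  p3=True  p4=True  p5=False  p6=True  p7=True  p8=False  p9=False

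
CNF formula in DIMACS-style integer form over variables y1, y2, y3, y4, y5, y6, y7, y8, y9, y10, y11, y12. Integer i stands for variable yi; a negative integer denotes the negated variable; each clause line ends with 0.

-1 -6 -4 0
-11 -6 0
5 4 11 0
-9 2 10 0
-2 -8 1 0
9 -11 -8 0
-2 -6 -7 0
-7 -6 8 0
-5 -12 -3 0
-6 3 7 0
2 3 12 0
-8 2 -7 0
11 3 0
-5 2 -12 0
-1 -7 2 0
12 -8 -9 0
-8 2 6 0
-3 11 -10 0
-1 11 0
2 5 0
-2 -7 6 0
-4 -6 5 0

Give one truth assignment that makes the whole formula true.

y1 = True, y2 = True, y3 = False, y4 = False, y5 = True, y6 = False, y7 = False, y8 = True, y9 = True, y10 = False, y11 = True, y12 = True

Check each clause:
  1. {¬y6, ¬y1, ¬y4} — ¬y6 is true.
  2. {¬y6, ¬y11} — ¬y6 is true.
  3. {y11, y4, y5} — y11 is true.
  4. {y10, y2, ¬y9} — y2 is true.
  5. {¬y2, ¬y8, y1} — y1 is true.
  6. {¬y8, y9, ¬y11} — y9 is true.
  7. {¬y6, ¬y7, ¬y2} — ¬y7 is true.
  8. {¬y6, ¬y7, y8} — y8 is true.
  9. {¬y12, ¬y5, ¬y3} — ¬y3 is true.
  10. {y7, y3, ¬y6} — ¬y6 is true.
  11. {y3, y2, y12} — y2 is true.
  12. {y2, ¬y7, ¬y8} — ¬y7 is true.
  13. {y11, y3} — y11 is true.
  14. {¬y5, ¬y12, y2} — y2 is true.
  15. {¬y1, ¬y7, y2} — ¬y7 is true.
  16. {y12, ¬y8, ¬y9} — y12 is true.
  17. {y2, y6, ¬y8} — y2 is true.
  18. {¬y10, ¬y3, y11} — y11 is true.
  19. {y11, ¬y1} — y11 is true.
  20. {y2, y5} — y2 is true.
  21. {¬y7, ¬y2, y6} — ¬y7 is true.
  22. {¬y4, ¬y6, y5} — ¬y6 is true.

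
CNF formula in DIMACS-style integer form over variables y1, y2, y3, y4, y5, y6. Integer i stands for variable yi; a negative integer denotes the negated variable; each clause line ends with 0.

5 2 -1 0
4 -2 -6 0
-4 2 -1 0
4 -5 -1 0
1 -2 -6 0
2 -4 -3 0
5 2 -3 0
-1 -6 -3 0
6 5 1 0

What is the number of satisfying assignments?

20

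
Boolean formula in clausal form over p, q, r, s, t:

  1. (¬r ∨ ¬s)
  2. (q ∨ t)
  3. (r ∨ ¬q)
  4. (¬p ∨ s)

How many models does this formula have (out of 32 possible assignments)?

6

The models are:
  p=0 q=0 r=0 s=0 t=1
  p=0 q=0 r=0 s=1 t=1
  p=0 q=0 r=1 s=0 t=1
  p=0 q=1 r=1 s=0 t=0
  p=0 q=1 r=1 s=0 t=1
  p=1 q=0 r=0 s=1 t=1
That's 6 in total.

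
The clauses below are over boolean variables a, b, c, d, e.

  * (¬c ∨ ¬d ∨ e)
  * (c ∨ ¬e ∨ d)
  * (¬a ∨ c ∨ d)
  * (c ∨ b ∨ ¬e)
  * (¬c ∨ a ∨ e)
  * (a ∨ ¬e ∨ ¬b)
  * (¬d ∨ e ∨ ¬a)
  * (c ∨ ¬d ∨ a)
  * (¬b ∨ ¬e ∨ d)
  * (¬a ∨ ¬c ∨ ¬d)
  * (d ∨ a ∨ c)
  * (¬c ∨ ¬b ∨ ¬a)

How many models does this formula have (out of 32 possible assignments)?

5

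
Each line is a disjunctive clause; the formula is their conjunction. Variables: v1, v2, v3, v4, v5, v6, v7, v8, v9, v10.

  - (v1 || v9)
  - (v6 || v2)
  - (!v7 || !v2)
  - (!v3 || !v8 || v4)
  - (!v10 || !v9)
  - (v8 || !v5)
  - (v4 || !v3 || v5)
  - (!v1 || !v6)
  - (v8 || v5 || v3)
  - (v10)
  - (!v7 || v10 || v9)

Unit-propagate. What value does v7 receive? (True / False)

(v10) stands alone — v10 = True.
From (!v10 || !v9) and v10 = True: v9 = False.
(v9 || v1): since v9 = False, the clause reduces to (v1). v1 = True.
In (!v6 || !v1), !v1 is now false; !v6 must hold, so v6 = False.
From (v6 || v2) and v6 = False: v2 = True.
(!v7 || !v2): since v2 = True, the clause reduces to (!v7). v7 = False.

False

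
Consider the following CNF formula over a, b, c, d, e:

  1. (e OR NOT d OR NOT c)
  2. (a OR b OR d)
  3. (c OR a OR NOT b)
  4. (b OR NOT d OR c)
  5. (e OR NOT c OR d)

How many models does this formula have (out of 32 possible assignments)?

13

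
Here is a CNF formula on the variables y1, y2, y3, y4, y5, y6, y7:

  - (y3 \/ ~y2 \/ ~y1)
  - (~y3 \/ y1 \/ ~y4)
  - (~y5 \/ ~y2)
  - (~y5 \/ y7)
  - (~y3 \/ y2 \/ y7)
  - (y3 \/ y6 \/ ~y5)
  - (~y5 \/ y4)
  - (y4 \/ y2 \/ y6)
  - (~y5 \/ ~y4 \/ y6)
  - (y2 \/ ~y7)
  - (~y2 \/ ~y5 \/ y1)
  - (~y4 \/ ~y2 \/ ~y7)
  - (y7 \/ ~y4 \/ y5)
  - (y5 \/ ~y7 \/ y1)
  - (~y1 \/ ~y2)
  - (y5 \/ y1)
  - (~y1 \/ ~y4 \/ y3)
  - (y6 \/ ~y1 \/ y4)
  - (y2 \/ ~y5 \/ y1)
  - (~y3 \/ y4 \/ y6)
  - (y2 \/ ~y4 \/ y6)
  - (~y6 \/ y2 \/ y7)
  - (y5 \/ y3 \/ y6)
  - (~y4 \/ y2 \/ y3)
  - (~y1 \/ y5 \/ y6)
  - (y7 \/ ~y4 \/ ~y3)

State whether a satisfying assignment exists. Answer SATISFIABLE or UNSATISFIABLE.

UNSATISFIABLE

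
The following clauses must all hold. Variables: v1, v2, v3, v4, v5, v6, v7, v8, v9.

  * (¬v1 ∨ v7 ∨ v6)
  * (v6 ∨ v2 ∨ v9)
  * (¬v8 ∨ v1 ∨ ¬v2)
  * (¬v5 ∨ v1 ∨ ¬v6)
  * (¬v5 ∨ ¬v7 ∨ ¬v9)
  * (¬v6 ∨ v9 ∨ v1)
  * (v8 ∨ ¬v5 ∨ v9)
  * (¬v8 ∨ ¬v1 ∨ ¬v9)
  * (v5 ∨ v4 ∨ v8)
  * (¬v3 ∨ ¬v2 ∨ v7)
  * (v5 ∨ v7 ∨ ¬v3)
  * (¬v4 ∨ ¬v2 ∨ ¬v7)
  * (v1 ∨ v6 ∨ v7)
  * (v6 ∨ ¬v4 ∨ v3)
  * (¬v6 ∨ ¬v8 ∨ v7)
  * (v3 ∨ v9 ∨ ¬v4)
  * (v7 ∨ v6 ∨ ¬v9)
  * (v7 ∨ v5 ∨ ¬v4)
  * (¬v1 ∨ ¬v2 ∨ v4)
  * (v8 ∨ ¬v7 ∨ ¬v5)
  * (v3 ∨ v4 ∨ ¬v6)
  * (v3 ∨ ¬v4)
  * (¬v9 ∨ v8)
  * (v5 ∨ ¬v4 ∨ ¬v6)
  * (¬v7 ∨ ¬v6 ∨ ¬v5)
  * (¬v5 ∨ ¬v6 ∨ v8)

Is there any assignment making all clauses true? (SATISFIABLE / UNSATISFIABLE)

SATISFIABLE

Try v1 = False.
Set v2 = False and propagate.
Set v3 = False and propagate.
  then v4 is forced to False.
  then v6 is forced to False.
  then v9 is forced to True.
  then v7 is forced to True.
  then v5 is forced to False.
  then v8 is forced to True.
So v1 = False, v2 = False, v3 = False, v4 = False, v5 = False, v6 = False, v7 = True, v8 = True, v9 = True is a satisfying assignment.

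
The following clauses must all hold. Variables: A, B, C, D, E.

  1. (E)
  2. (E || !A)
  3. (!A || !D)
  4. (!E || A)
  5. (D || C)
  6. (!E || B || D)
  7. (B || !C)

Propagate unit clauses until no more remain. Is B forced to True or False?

(E) stands alone — E = True.
(!E || A) with E = True leaves only A, so A = True.
From (!D || !A) and A = True: D = False.
In (C || D), D is now false; C must hold, so C = True.
From (!E || D || B) and E = True, D = False: B = True.

True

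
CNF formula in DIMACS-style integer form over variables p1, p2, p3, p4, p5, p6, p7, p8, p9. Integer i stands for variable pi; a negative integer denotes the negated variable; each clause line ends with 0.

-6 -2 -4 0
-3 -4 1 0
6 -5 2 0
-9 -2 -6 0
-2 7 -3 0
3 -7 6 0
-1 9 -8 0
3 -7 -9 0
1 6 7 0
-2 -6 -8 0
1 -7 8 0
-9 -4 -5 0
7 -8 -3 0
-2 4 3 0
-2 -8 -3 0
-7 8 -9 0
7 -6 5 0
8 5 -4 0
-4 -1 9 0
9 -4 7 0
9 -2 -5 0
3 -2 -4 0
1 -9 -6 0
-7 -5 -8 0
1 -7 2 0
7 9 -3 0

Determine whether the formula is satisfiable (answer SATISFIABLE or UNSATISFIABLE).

SATISFIABLE

Set p1 = True and propagate.
Try p2 = True.
The remaining clauses are satisfied by p3 = True, p4 = False, p5 = False, p6 = False, p7 = True, p8 = False, p9 = False.
Every clause has at least one true literal under this assignment.
So p1 = True  p2 = True  p3 = True  p4 = False  p5 = False  p6 = False  p7 = True  p8 = False  p9 = False is a satisfying assignment.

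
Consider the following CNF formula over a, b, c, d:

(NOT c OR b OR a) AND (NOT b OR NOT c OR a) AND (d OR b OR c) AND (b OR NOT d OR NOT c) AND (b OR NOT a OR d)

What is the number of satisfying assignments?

Split on b, then c.
  b=T, c=T: remaining (a,d) ∈ {(T,F); (T,T)} — 2.
  b=T, c=F: remaining (a,d) ∈ {(F,F); (F,T); (T,F); (T,T)} — 4.
  b=F, c=T: a clause becomes empty — 0.
  b=F, c=F: remaining (a,d) ∈ {(F,T); (T,T)} — 2.
Total: 2 + 4 + 0 + 2 = 8.

8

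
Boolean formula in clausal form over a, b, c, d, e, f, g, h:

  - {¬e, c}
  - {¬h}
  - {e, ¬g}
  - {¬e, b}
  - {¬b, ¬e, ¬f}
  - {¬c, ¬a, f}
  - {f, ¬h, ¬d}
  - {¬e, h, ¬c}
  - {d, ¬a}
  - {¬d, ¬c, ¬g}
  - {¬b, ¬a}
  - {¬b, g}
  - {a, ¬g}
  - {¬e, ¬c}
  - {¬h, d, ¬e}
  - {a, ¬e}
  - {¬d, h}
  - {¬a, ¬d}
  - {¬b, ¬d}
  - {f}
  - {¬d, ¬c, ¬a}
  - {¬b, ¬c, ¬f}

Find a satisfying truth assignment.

a=False, b=False, c=True, d=False, e=False, f=True, g=False, h=False

Check each clause:
  1. {¬e, c} — c is true.
  2. {¬h} — ¬h is true.
  3. {¬g, e} — ¬g is true.
  4. {b, ¬e} — ¬e is true.
  5. {¬b, ¬f, ¬e} — ¬e is true.
  6. {¬c, ¬a, f} — f is true.
  7. {¬d, f, ¬h} — ¬h is true.
  8. {¬e, h, ¬c} — ¬e is true.
  9. {d, ¬a} — ¬a is true.
  10. {¬c, ¬d, ¬g} — ¬g is true.
  11. {¬a, ¬b} — ¬b is true.
  12. {g, ¬b} — ¬b is true.
  13. {¬g, a} — ¬g is true.
  14. {¬e, ¬c} — ¬e is true.
  15. {d, ¬e, ¬h} — ¬h is true.
  16. {a, ¬e} — ¬e is true.
  17. {h, ¬d} — ¬d is true.
  18. {¬d, ¬a} — ¬d is true.
  19. {¬b, ¬d} — ¬d is true.
  20. {f} — f is true.
  21. {¬d, ¬a, ¬c} — ¬d is true.
  22. {¬c, ¬b, ¬f} — ¬b is true.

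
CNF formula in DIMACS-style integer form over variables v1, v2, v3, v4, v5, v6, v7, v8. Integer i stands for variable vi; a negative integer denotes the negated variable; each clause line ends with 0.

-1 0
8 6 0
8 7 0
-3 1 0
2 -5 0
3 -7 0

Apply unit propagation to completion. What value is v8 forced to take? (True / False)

True

Unit clause (¬v1) sets v1 = False.
(¬v3 ∨ v1): since v1 = False, the clause reduces to (¬v3). v3 = False.
(¬v7 ∨ v3) with v3 = False leaves only ¬v7, so v7 = False.
From (v7 ∨ v8) and v7 = False: v8 = True.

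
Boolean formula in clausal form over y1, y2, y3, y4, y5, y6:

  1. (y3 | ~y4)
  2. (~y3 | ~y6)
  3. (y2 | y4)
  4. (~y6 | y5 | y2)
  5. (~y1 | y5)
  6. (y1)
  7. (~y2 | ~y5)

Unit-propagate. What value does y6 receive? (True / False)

False

(y1) is a unit clause: y1 = True.
(~y1 | y5) with y1 = True leaves only y5, so y5 = True.
From (~y5 | ~y2) and y5 = True: y2 = False.
From (y4 | y2) and y2 = False: y4 = True.
From (~y4 | y3) and y4 = True: y3 = True.
(~y3 | ~y6): since y3 = True, the clause reduces to (~y6). y6 = False.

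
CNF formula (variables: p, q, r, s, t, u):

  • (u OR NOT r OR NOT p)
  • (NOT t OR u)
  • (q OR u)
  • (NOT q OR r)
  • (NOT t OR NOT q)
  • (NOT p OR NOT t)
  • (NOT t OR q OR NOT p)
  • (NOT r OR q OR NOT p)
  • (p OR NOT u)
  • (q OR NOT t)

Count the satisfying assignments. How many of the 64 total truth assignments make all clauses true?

6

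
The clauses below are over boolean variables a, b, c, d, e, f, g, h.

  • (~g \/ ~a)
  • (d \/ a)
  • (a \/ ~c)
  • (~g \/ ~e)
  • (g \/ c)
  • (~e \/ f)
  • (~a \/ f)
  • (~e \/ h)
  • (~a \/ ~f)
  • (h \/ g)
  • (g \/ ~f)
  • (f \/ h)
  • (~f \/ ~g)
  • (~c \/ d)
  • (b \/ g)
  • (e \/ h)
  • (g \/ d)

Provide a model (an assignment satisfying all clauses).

Pure literal: b appears only positively; assign b = True.
d occurs only positively in the remaining clauses — set d = True.
Set a = False and propagate.
  then c is forced to False.
  then g is forced to True.
  then e is forced to False.
  then f is forced to False.
  then h is forced to True.
Every clause has at least one true literal under this assignment.

a=False, b=True, c=False, d=True, e=False, f=False, g=True, h=True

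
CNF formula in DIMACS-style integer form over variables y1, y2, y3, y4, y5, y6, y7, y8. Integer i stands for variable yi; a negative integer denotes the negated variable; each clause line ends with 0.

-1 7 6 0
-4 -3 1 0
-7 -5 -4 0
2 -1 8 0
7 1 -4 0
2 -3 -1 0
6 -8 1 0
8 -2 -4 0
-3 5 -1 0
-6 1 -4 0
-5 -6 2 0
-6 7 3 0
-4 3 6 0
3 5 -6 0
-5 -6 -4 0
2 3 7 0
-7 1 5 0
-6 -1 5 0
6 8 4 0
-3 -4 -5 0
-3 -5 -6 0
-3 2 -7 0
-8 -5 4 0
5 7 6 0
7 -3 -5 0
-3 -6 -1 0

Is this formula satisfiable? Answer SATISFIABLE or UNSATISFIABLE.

SATISFIABLE

Try y1 = True.
For the remaining variables, y2 = True, y3 = False, y4 = False, y5 = False, y6 = False, y7 = True, y8 = True works.
So y1=True  y2=True  y3=False  y4=False  y5=False  y6=False  y7=True  y8=True is a satisfying assignment.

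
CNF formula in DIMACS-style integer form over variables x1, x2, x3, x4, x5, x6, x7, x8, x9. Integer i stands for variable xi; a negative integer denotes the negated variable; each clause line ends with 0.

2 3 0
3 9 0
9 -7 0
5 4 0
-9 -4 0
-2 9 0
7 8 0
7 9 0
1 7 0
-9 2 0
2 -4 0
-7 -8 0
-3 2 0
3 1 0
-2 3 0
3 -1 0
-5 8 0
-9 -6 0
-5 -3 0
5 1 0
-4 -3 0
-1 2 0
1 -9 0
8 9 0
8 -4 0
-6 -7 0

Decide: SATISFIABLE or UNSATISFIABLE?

UNSATISFIABLE

x9 = True:
  propagation gives x4=False, x5=True, x2=True, x3=True; an empty clause results — contradiction.
x9 = False:
  propagation gives x3=True, x7=False; an empty clause results — contradiction.
Every branch closes, so no satisfying assignment exists.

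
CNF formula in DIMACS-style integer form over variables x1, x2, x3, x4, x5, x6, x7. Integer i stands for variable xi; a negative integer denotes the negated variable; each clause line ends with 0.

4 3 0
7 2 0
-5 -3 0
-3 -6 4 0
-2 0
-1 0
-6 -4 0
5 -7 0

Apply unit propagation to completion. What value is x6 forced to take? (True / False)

False

Unit clause (~x2) sets x2 = False.
(x7 | x2): since x2 = False, the clause reduces to (x7). x7 = True.
(~x1) stands alone — x1 = False.
From (~x7 | x5) and x7 = True: x5 = True.
In (~x5 | ~x3), ~x5 is now false; ~x3 must hold, so x3 = False.
In (x3 | x4), x3 is now false; x4 must hold, so x4 = True.
In (~x4 | ~x6), ~x4 is now false; ~x6 must hold, so x6 = False.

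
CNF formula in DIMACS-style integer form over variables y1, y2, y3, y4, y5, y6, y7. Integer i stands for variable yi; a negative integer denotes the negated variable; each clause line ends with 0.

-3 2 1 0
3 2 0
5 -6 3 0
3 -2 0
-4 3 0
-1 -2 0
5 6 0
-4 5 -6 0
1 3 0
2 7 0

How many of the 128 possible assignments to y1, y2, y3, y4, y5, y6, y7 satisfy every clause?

Split on y3, then y2.
  y3=T, y2=T: y7 free; 5 ways for (y1,y4,y5,y6) × 2^1 = 10.
  y3=T, y2=F: 5 of the 32 assignments to (y1,y4,y5,y6,y7) work.
  y3=F, y2=T: a clause becomes empty — 0.
  y3=F, y2=F: a clause becomes empty — 0.
Total: 10 + 5 + 0 + 0 = 15.

15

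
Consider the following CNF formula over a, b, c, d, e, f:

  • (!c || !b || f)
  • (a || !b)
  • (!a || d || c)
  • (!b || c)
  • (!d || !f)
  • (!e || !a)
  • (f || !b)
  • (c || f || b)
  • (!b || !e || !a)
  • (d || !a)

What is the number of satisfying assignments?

Split on b, then a.
  b=T, a=T: a clause becomes empty — 0.
  b=T, a=F: a clause becomes empty — 0.
  b=F, a=T: remaining (c,d,e,f) ∈ {(T,T,F,F)} — 1.
  b=F, a=F: e free; 4 ways for (c,d,f) × 2^1 = 8.
Total: 0 + 0 + 1 + 8 = 9.

9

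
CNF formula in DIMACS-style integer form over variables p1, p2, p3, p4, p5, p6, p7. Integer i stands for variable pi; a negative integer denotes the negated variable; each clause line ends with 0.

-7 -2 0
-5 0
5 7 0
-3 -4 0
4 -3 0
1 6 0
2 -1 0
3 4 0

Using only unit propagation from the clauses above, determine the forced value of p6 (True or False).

True

Unit clause (¬p5) sets p5 = False.
From (p7 ∨ p5) and p5 = False: p7 = True.
(¬p2 ∨ ¬p7) with p7 = True leaves only ¬p2, so p2 = False.
(¬p1 ∨ p2) with p2 = False leaves only ¬p1, so p1 = False.
In (p1 ∨ p6), p1 is now false; p6 must hold, so p6 = True.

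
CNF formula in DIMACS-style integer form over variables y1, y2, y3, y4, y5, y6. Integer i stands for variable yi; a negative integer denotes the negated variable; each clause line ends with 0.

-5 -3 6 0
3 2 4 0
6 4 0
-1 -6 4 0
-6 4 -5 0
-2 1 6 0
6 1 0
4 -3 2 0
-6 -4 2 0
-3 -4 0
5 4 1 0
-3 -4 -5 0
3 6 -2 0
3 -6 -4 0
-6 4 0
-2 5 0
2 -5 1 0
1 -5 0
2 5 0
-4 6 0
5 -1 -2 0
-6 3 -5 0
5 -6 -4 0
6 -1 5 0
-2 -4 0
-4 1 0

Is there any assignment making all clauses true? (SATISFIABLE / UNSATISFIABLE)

y4 = True:
  propagation gives y3=False, y6=False; an empty clause results — contradiction.
y4 = False:
  propagation gives y6=True; an empty clause results — contradiction.
Every branch closes, so no satisfying assignment exists.

UNSATISFIABLE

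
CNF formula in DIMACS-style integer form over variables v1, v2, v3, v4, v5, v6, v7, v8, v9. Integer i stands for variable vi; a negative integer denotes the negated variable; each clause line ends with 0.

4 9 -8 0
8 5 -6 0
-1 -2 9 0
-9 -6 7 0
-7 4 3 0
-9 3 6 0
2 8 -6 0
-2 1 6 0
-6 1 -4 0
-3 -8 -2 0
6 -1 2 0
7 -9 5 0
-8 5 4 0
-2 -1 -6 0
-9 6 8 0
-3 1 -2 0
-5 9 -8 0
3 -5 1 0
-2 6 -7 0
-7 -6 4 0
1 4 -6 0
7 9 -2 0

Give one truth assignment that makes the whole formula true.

v1=False  v2=False  v3=True  v4=True  v5=True  v6=False  v7=True  v8=True  v9=True

Check each clause:
  1. (!v8 || v4 || v9) — v9 is true.
  2. (v5 || v8 || !v6) — v8 is true.
  3. (!v2 || !v1 || v9) — v9 is true.
  4. (!v9 || v7 || !v6) — !v6 is true.
  5. (!v7 || v4 || v3) — v3 is true.
  6. (!v9 || v3 || v6) — v3 is true.
  7. (v2 || !v6 || v8) — v8 is true.
  8. (v1 || v6 || !v2) — !v2 is true.
  9. (!v4 || v1 || !v6) — !v6 is true.
  10. (!v8 || !v2 || !v3) — !v2 is true.
  11. (v2 || !v1 || v6) — !v1 is true.
  12. (v7 || !v9 || v5) — v7 is true.
  13. (v4 || v5 || !v8) — v4 is true.
  14. (!v6 || !v1 || !v2) — !v6 is true.
  15. (v8 || v6 || !v9) — v8 is true.
  16. (v1 || !v3 || !v2) — !v2 is true.
  17. (v9 || !v8 || !v5) — v9 is true.
  18. (v1 || v3 || !v5) — v3 is true.
  19. (!v2 || !v7 || v6) — !v2 is true.
  20. (!v7 || !v6 || v4) — !v6 is true.
  21. (v4 || v1 || !v6) — !v6 is true.
  22. (v9 || !v2 || v7) — v9 is true.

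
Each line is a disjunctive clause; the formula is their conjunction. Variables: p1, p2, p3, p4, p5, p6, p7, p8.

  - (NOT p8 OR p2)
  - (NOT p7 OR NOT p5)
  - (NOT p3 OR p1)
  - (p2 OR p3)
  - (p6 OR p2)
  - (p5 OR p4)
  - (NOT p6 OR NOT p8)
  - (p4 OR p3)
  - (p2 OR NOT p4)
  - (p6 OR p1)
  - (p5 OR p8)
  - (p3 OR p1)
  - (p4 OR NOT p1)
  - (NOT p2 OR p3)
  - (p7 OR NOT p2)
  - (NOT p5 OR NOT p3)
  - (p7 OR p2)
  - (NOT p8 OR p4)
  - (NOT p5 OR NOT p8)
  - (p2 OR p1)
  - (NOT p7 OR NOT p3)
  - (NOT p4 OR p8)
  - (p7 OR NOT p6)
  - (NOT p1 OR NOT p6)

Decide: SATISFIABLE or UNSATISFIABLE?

p2 = True:
  propagation gives p3=True, p1=True, p4=True, p7=True; an empty clause results — contradiction.
p2 = False:
  propagation gives p8=False, p3=True, p1=True, p6=True; an empty clause results — contradiction.
Every branch closes, so no satisfying assignment exists.

UNSATISFIABLE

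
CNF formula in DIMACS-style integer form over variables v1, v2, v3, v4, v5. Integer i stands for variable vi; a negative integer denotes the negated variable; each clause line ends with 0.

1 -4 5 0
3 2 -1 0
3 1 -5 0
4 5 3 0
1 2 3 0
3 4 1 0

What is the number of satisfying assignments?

17

Split on v1, then v3.
  v1=1, v3=1: v2, v4, v5 free → 2^3 = 8.
  v1=1, v3=0: remaining (v2,v4,v5) ∈ {(1,0,1); (1,1,0); (1,1,1)} — 3.
  v1=0, v3=1: v2 free; 3 ways for (v4,v5) × 2^1 = 6.
  v1=0, v3=0: a clause becomes empty — 0.
Total: 8 + 3 + 6 + 0 = 17.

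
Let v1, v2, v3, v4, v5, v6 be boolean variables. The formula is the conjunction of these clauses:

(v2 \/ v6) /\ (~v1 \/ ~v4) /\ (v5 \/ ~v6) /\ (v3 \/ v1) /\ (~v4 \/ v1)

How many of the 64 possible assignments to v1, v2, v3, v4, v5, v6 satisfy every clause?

12

Split on v1, then v4.
  v1=T, v4=T: a clause becomes empty — 0.
  v1=T, v4=F: v3 free; 4 ways for (v2,v5,v6) × 2^1 = 8.
  v1=F, v4=T: a clause becomes empty — 0.
  v1=F, v4=F: remaining (v2,v3,v5,v6) ∈ {(F,T,T,T); (T,T,F,F); (T,T,T,F); (T,T,T,T)} — 4.
Total: 0 + 8 + 0 + 4 = 12.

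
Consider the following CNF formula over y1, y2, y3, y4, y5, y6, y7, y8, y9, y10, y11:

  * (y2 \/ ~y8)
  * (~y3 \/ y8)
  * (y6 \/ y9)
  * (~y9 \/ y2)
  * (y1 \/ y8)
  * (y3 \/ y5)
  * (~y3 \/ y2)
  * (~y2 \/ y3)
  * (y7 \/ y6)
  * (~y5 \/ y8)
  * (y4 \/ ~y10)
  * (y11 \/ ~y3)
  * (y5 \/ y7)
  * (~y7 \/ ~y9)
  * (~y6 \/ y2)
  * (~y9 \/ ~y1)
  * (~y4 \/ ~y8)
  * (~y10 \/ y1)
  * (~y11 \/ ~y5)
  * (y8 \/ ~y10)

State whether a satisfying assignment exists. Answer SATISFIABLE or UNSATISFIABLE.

SATISFIABLE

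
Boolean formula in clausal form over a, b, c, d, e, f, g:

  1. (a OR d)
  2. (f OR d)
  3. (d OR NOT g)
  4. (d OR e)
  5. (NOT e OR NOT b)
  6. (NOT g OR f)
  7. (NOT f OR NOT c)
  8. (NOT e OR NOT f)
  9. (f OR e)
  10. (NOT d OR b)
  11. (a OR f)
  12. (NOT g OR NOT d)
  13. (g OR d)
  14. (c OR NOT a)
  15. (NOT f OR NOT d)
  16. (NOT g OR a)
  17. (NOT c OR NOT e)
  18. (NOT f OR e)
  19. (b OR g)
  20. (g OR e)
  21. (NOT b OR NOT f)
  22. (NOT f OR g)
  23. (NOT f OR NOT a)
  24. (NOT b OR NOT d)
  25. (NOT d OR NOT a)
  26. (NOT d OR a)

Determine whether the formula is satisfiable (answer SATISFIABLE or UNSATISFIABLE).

d = True:
  propagation gives b=True; an empty clause results — contradiction.
d = False:
  propagation gives a=True, f=True; an empty clause results — contradiction.
Every branch closes, so no satisfying assignment exists.

UNSATISFIABLE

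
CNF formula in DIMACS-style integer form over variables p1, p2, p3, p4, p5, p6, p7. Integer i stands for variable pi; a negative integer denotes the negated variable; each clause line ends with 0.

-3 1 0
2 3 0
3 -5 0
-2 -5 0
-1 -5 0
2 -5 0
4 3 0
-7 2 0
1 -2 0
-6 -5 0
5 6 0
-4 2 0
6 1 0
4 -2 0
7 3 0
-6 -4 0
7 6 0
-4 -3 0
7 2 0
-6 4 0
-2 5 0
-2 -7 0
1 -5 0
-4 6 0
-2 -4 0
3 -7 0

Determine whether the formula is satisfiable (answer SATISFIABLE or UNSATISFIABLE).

p2 = True:
  propagation gives p5=False; an empty clause results — contradiction.
p2 = False:
  propagation gives p3=True, p1=True, p5=False, p7=False; an empty clause results — contradiction.
Every branch closes, so no satisfying assignment exists.

UNSATISFIABLE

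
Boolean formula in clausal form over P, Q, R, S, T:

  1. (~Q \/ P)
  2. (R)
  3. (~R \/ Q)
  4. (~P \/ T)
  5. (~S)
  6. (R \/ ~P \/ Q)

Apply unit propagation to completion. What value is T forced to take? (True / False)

True

(R) stands alone — R = True.
(~R \/ Q): since R = True, the clause reduces to (Q). Q = True.
In (~Q \/ P), ~Q is now false; P must hold, so P = True.
From (T \/ ~P) and P = True: T = True.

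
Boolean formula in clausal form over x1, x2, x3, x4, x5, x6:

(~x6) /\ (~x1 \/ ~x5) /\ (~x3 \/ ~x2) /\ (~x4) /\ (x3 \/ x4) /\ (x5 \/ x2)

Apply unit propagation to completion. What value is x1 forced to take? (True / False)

False

Unit clause (~x6) sets x6 = False.
(~x4) stands alone — x4 = False.
From (x4 \/ x3) and x4 = False: x3 = True.
In (~x2 \/ ~x3), ~x3 is now false; ~x2 must hold, so x2 = False.
(x5 \/ x2) with x2 = False leaves only x5, so x5 = True.
(~x1 \/ ~x5) with x5 = True leaves only ~x1, so x1 = False.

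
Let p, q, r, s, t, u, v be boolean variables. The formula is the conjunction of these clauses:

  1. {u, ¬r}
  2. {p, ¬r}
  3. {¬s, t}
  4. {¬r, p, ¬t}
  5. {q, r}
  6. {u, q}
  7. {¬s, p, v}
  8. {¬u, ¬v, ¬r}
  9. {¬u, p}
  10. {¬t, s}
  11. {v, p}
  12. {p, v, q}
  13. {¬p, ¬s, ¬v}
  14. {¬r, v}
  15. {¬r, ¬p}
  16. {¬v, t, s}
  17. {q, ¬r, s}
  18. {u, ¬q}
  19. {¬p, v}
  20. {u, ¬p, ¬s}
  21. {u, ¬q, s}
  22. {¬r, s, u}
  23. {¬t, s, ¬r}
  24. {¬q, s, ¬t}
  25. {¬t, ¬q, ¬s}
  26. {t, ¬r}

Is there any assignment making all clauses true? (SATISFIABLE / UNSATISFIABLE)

s = True:
  propagation gives t=True, q=False, r=True, u=True; an empty clause results — contradiction.
s = False:
  propagation gives t=False, v=False, p=True; an empty clause results — contradiction.
Every branch closes, so no satisfying assignment exists.

UNSATISFIABLE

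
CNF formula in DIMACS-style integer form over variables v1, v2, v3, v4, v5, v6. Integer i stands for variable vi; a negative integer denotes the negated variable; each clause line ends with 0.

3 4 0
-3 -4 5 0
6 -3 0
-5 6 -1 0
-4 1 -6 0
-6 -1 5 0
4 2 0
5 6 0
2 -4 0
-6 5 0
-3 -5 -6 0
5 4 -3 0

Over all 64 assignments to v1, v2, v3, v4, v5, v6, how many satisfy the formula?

Satisfying assignments:
  v1=0 v2=1 v3=0 v4=1 v5=1 v6=0
  v1=1 v2=1 v3=0 v4=1 v5=1 v6=1
That's 2 in total.

2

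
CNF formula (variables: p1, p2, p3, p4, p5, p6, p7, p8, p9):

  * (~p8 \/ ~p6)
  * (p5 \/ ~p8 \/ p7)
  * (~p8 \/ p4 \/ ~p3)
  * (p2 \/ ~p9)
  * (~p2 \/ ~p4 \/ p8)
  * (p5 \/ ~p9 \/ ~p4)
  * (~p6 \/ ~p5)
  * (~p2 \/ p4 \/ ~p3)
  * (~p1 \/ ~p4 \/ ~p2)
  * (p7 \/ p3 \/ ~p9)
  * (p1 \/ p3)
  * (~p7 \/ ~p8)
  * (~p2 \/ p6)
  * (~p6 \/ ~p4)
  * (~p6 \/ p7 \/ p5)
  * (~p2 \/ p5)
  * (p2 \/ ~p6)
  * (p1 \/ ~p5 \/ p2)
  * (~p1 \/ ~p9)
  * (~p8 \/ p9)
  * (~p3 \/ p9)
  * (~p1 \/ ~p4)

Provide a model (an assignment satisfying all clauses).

p1=1  p2=0  p3=0  p4=0  p5=0  p6=0  p7=1  p8=0  p9=0

Try p1 = True.
  then p9 is forced to False.
  then p8 is forced to False.
  then p3 is forced to False.
  then p4 is forced to False.
Try p2 = False.
  then p6 is forced to False.
p5, p7 are now unconstrained; take p5 = False, p7 = True.
Every clause has at least one true literal under this assignment.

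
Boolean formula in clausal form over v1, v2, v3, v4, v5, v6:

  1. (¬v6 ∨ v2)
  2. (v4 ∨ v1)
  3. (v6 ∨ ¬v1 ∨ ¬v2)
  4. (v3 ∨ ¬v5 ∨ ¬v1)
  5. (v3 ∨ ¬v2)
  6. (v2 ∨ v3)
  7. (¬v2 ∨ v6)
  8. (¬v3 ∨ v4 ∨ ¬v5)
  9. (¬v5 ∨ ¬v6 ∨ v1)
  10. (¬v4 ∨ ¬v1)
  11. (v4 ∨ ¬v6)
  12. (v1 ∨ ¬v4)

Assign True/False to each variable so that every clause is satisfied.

Pure literal: v5 appears only negated; assign v5 = False.
Set v1 = True and propagate.
  then v4 is forced to False.
  then v6 is forced to False.
  then v2 is forced to False.
  then v3 is forced to True.
Every clause has at least one true literal under this assignment.
Check each clause:
  1. (v2 ∨ ¬v6) — ¬v6 is true.
  2. (v1 ∨ v4) — v1 is true.
  3. (¬v1 ∨ ¬v2 ∨ v6) — ¬v2 is true.
  4. (¬v1 ∨ ¬v5 ∨ v3) — v3 is true.
  5. (¬v2 ∨ v3) — v3 is true.
  6. (v3 ∨ v2) — v3 is true.
  7. (v6 ∨ ¬v2) — ¬v2 is true.
  8. (v4 ∨ ¬v3 ∨ ¬v5) — ¬v5 is true.
  9. (¬v5 ∨ ¬v6 ∨ v1) — v1 is true.
  10. (¬v1 ∨ ¬v4) — ¬v4 is true.
  11. (¬v6 ∨ v4) — ¬v6 is true.
  12. (¬v4 ∨ v1) — v1 is true.

v1 = 1, v2 = 0, v3 = 1, v4 = 0, v5 = 0, v6 = 0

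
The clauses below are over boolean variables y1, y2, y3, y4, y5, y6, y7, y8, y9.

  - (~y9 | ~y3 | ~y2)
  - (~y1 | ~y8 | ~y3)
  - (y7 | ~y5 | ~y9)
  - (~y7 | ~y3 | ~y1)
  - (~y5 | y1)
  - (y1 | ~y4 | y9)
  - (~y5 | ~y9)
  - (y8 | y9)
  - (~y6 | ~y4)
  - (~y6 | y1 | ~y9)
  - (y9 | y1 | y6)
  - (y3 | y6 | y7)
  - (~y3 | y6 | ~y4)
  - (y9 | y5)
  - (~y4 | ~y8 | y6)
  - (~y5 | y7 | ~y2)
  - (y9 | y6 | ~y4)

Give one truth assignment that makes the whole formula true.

y1=1, y2=0, y3=1, y4=0, y5=0, y6=0, y7=0, y8=0, y9=1

Check each clause:
  1. (~y2 | ~y3 | ~y9) — ~y2 is true.
  2. (~y3 | ~y1 | ~y8) — ~y8 is true.
  3. (y7 | ~y9 | ~y5) — ~y5 is true.
  4. (~y3 | ~y7 | ~y1) — ~y7 is true.
  5. (~y5 | y1) — y1 is true.
  6. (y9 | ~y4 | y1) — y9 is true.
  7. (~y9 | ~y5) — ~y5 is true.
  8. (y9 | y8) — y9 is true.
  9. (~y6 | ~y4) — ~y6 is true.
  10. (~y9 | ~y6 | y1) — y1 is true.
  11. (y9 | y1 | y6) — y9 is true.
  12. (y6 | y3 | y7) — y3 is true.
  13. (y6 | ~y4 | ~y3) — ~y4 is true.
  14. (y9 | y5) — y9 is true.
  15. (~y8 | y6 | ~y4) — ~y8 is true.
  16. (~y5 | ~y2 | y7) — ~y5 is true.
  17. (~y4 | y6 | y9) — y9 is true.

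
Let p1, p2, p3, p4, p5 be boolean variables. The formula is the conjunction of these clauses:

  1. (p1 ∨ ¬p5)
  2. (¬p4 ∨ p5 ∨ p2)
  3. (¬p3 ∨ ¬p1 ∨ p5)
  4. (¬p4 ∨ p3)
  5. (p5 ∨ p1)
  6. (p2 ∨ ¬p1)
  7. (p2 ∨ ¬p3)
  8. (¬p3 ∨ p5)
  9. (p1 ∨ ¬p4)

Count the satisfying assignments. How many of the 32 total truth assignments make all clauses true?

4

The models are:
  p1=1 p2=1 p3=0 p4=0 p5=0
  p1=1 p2=1 p3=0 p4=0 p5=1
  p1=1 p2=1 p3=1 p4=0 p5=1
  p1=1 p2=1 p3=1 p4=1 p5=1
Count: 4.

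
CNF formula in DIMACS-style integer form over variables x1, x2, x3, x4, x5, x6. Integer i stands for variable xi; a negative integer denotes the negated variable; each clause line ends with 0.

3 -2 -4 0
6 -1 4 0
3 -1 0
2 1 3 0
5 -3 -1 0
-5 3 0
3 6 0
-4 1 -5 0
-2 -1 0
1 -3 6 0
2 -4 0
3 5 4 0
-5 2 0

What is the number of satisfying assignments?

The models are:
  x1=F x2=F x3=T x4=F x5=F x6=T
  x1=F x2=T x3=T x4=F x5=F x6=T
  x1=F x2=T x3=T x4=F x5=T x6=T
  x1=F x2=T x3=T x4=T x5=F x6=T
Count: 4.

4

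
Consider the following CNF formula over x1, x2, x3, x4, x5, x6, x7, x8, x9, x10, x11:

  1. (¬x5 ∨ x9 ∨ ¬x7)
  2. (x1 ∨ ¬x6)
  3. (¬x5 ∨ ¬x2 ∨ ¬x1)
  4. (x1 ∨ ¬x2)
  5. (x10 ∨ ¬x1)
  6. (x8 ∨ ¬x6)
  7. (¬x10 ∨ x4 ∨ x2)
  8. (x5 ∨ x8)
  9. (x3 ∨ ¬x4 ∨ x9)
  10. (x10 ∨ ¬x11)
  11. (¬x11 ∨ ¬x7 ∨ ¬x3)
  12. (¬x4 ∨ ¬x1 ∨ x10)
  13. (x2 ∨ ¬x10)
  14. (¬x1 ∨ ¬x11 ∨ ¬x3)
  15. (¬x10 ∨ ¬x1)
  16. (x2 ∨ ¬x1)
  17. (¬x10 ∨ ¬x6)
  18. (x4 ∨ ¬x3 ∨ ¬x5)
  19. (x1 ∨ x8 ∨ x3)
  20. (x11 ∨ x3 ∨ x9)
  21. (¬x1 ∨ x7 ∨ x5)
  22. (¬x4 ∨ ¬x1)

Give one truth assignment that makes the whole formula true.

Pure literal: x6 appears only negated; assign x6 = False.
Pure literal: x8 appears only positively; assign x8 = True.
Try x1 = False.
  then x2 is forced to False.
  then x10 is forced to False.
  then x11 is forced to False.
Try x3 = True.
For the remaining variables, x4 = False, x5 = False, x7 = True, x9 = False works.
Every clause has at least one true literal under this assignment.

x1=F, x2=F, x3=T, x4=F, x5=F, x6=F, x7=T, x8=T, x9=F, x10=F, x11=F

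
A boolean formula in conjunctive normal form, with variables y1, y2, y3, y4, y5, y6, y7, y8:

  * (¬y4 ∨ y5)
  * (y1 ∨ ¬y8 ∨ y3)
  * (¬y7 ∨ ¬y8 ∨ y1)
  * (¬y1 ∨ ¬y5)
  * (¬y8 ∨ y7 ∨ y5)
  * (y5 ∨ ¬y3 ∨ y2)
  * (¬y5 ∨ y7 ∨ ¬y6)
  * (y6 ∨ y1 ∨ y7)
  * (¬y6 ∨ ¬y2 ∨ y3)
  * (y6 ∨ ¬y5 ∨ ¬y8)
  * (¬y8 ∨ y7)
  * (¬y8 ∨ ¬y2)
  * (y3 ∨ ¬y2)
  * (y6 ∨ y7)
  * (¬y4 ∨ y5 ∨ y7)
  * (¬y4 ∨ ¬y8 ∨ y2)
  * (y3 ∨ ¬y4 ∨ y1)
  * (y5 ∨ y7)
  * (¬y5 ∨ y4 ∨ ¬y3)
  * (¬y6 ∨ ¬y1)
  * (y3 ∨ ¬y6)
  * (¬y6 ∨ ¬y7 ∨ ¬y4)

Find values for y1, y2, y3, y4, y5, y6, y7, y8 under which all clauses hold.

y8 occurs only negated in the remaining clauses — set y8 = False.
Try y1 = False.
The remaining clauses are satisfied by y2 = True, y3 = True, y4 = False, y5 = False, y6 = False, y7 = True.

y1=F, y2=T, y3=T, y4=F, y5=F, y6=F, y7=T, y8=F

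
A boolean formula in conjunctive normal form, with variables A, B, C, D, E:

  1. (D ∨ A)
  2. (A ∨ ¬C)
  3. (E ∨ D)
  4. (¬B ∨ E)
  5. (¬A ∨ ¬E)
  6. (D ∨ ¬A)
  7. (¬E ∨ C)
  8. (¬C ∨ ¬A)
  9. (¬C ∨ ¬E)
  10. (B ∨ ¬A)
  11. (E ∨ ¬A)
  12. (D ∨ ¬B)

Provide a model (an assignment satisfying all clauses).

D occurs only positively in the remaining clauses — set D = True.
Try A = False.
  then C is forced to False.
  then E is forced to False.
  then B is forced to False.
Every clause has at least one true literal under this assignment.

A=0, B=0, C=0, D=1, E=0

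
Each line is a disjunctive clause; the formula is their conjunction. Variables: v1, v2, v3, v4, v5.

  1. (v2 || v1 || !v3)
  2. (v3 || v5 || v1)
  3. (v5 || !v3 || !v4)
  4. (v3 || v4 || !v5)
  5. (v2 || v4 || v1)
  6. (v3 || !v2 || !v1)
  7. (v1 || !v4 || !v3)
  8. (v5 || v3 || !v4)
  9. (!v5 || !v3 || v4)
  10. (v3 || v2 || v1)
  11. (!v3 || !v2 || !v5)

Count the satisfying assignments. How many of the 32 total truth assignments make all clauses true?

The models are:
  v1=F v2=T v3=F v4=T v5=T
  v1=F v2=T v3=T v4=F v5=F
  v1=T v2=F v3=F v4=F v5=F
  v1=T v2=F v3=F v4=T v5=T
  v1=T v2=F v3=T v4=F v5=F
  v1=T v2=F v3=T v4=T v5=T
  v1=T v2=T v3=T v4=F v5=F
That's 7 in total.

7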